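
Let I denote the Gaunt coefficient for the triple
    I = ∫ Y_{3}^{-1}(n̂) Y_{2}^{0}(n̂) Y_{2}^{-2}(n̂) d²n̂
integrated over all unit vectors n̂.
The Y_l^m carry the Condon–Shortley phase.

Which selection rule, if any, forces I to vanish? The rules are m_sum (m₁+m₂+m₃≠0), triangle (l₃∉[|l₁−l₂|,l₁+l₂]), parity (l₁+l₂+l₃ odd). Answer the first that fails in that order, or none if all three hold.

m_sum

m₁+m₂+m₃ = -1 + 0 − 2 = -3  ✗
triangle: |3−2|=1 ≤ l₃=2 ≤ 3+2=5
parity: l₁+l₂+l₃ = 7 is odd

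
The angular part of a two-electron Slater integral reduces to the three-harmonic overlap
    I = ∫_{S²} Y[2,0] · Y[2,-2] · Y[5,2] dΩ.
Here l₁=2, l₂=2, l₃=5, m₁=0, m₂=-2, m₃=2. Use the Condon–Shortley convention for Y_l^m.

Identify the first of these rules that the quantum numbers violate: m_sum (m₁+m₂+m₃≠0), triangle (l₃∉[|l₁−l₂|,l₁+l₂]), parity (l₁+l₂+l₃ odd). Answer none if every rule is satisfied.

m₁+m₂+m₃ = 0 − 2 + 2 = 0  ✓
triangle: |2−2|=0 ≤ l₃=5 ≤ 2+2=4  ✗
parity: l₁+l₂+l₃ = 9 is odd

triangle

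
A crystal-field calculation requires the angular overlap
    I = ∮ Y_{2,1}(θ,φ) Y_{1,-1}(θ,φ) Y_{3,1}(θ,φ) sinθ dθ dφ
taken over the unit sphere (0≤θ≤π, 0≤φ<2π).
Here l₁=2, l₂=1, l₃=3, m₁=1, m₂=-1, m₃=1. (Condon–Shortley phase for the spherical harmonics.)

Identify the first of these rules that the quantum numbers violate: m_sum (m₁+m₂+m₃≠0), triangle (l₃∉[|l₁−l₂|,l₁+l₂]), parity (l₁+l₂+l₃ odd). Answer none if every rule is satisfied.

Σmᵢ = 1  ✗
l₃∈[|l₁−l₂|,l₁+l₂]=[1,3], have l₃=3
Σlᵢ = 6 ⇒ even

m_sum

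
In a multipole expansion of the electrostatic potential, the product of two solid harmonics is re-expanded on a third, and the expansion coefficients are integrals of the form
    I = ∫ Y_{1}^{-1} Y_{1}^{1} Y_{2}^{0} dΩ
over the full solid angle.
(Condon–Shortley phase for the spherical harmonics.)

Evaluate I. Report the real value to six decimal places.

0.126157

m-sum 0 ✓  L=4 even ✓  0≤2≤2 ✓
Π(2lᵢ+1) = 3×3×5 = 45
triangle coeff Δ(1,1,2) = 1/30
Σ_t [0,0]: t=0:+1/1 = 1/1
(3j)²=2/15 [(1 1 2; 0 0 0)], sign=+1
Σ_t [0,0]: t=0:+1/4 = 1/4
(3j)²=1/30 [(1 1 2; -1 1 0)], sign=+1
⇒ 4πI² = 1/5
I = (+1)√(1/5/(4π)) = 0.12615663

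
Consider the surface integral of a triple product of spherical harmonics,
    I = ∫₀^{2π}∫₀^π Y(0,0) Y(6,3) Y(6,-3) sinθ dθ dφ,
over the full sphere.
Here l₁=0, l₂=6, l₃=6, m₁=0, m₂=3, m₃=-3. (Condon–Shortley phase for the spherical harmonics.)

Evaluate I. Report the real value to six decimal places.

m-sum 0 ✓  L=12 even ✓  6≤6≤6 ✓
Π(2lᵢ+1) = 1×13×13 = 169
triangle coeff Δ(0,6,6) = 1/13
Σ_t [0,0]: t=0:+1/518400 = 1/518400
(3j)²=1/13 [(0 6 6; 0 0 0)], sign=+1
Σ_t [0,0]: t=0:+1/2177280 = 1/2177280
(3j)²=1/13 [(0 6 6; 0 3 -3)], sign=-1
⇒ 4πI² = 1/1
I = (-1)√(1/1/(4π)) = -0.28209479

-0.282095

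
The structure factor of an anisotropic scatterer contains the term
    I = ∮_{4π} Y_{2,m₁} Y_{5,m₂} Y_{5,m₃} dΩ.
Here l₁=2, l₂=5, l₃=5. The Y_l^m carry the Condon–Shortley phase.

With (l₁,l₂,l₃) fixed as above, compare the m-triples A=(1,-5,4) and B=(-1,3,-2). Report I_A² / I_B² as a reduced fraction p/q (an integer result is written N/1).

27/20

Same 2,5,5: normalisation and zero-m 3j drop out of the ratio.
A: Δ: 2! 2! 8! / 13! → 1/38610; sum: t=0:+1/80640 = 1/80640; 3j²(2 5 5; 1 -5 4) = Δ·Π!·Σ² = 9/286  (sign -1)
B: Δ: 2! 2! 8! / 13! → 1/38610; sum: t=1:−1/10080 t=2:+1/2880 = 1/4032; 3j²(2 5 5; -1 3 -2) = Δ·Π!·Σ² = 10/429  (sign -1)
I_A²/I_B² = (9/286)/(10/429) = 27/20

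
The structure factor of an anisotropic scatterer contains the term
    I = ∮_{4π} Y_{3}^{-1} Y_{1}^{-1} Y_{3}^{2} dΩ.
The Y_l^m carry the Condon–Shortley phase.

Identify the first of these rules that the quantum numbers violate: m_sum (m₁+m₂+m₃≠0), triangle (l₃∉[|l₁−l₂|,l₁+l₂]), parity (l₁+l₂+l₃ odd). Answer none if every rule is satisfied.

parity

m₁+m₂+m₃ = -1 − 1 + 2 = 0  ✓
triangle: |3−1|=2 ≤ l₃=3 ≤ 3+1=4  ✓
parity: l₁+l₂+l₃ = 7 is odd  ✗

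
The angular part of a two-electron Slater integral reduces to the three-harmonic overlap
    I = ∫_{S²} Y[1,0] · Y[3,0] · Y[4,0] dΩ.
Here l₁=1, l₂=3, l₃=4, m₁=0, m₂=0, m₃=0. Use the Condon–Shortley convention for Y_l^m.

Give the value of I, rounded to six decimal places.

Checks pass: Σm=0; 8 even; l₃=4∈[2,4].
(2·1+1)(2·3+1)(2·4+1) = 189
Δ: 0! 2! 6! / 9! → 1/252
sum: t=0:+1/36 = 1/36
3j²(1 3 4; 0 0 0) = Δ·Π!·Σ² = 4/63  (sign +1)
(m-triple is (0,0,0) — same symbol as above.)
combine: 4πI² = 189·4/63·4/63 = 16/21
take √, sign +1: I = 0.24623252

0.246233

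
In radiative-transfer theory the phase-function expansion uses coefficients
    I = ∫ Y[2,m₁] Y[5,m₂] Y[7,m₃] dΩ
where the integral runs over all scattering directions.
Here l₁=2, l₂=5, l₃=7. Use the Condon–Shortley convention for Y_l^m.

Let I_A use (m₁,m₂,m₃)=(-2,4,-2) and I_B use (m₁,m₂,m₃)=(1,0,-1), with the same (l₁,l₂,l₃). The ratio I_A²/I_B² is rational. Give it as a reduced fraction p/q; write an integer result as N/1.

l's match ⇒ only the (l;m) 3-j factors differ between A and B.
A: triangle coeff Δ(2,5,7) = 1/15015; Σ_t [0,0]: t=0:+1/8709120 = 1/8709120; (3j)²=1/3003 [(2 5 7; -2 4 -2)], sign=-1
B: triangle coeff Δ(2,5,7) = 1/15015; Σ_t [0,0]: t=0:+1/86400 = 1/86400; (3j)²=16/715 [(2 5 7; 1 0 -1)], sign=+1
I_A²/I_B² = (1/3003)/(16/715) = 5/336

5/336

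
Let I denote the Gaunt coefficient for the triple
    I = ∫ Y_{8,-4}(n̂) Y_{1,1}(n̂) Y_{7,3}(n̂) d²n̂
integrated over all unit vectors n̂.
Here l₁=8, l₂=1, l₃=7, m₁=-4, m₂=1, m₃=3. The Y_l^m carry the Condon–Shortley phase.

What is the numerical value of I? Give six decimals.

m-sum 0 ✓  L=16 even ✓  7≤7≤9 ✓
Π(2lᵢ+1) = 17×3×15 = 765
triangle coeff Δ(8,1,7) = 1/2040
Σ_t [1,1]: t=1:−1/25401600 = -1/25401600
(3j)²=8/255 [(8 1 7; 0 0 0)], sign=+1
Σ_t [2,2]: t=2:+1/174182400 = 1/174182400
(3j)²=11/340 [(8 1 7; -4 1 3)], sign=+1
⇒ 4πI² = 66/85
I = (+1)√(66/85/(4π)) = 0.24857507

0.248575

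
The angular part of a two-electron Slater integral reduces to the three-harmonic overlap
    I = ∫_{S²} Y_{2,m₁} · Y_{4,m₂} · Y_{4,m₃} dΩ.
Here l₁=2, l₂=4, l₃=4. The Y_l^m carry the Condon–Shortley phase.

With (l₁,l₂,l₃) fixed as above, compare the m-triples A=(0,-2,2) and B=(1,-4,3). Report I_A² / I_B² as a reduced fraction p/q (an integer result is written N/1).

16/147

Same 2,4,4: normalisation and zero-m 3j drop out of the ratio.
A: Δ: 2! 2! 6! / 11! → 1/13860; sum: t=0:+1/192 t=1:−1/120 t=2:+1/2880 = -1/360; 3j²(2 4 4; 0 -2 2) = Δ·Π!·Σ² = 16/3465  (sign -1)
B: Δ: 2! 2! 6! / 11! → 1/13860; sum: t=0:+1/1440 = 1/1440; 3j²(2 4 4; 1 -4 3) = Δ·Π!·Σ² = 7/165  (sign -1)
I_A²/I_B² = (16/3465)/(7/165) = 16/147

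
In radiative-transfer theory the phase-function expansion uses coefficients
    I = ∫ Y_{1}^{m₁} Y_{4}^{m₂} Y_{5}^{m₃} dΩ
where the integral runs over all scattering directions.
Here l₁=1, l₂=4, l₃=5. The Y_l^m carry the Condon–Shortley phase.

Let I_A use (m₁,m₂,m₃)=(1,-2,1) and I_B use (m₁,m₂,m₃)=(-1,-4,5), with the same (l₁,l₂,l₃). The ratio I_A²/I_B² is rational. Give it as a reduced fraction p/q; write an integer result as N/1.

Shared (l₁,l₂,l₃)=(1,4,5): N and (l;000)² cancel in I_A²/I_B².
A: Δ = 0!·2!·8!/11! = 1/495; Racah Σ t=0..0: t=0:+1/2880 = 1/2880; ⇒ 3j(1 4 5; 1 -2 1)² = 2/165, sgn +1
B: Δ = 0!·2!·8!/11! = 1/495; Racah Σ t=0..0: t=0:+1/80640 = 1/80640; ⇒ 3j(1 4 5; -1 -4 5)² = 1/11, sgn +1
I_A²/I_B² = (2/165)/(1/11) = 2/15

2/15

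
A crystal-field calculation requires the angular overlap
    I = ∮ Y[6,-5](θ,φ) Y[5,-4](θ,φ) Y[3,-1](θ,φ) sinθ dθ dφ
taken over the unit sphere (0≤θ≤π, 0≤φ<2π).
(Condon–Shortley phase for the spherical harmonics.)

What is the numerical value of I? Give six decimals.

Σmᵢ = -10 ≠ 0, so the φ-integral vanishes; I = 0

0.000000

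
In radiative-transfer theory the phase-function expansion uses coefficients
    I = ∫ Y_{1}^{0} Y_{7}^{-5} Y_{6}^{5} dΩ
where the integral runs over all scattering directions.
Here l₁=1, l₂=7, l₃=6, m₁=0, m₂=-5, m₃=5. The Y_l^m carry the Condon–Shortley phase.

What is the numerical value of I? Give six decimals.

Rules hold: Σm=0, L=14 even, 6≤6≤8.
N = 3·15·13 = 585
Δ = 2!·0!·12!/15! = 1/1365
Racah Σ t=1..1: t=1:−1/518400 = -1/518400
⇒ 3j(1 7 6; 0 0 0)² = 7/195, sgn -1
Racah Σ t=1..1: t=1:−1/39916800 = -1/39916800
⇒ 3j(1 7 6; 0 -5 5)² = 8/455, sgn +1
4πI² = N·(3j₀)²·(3jₘ)² = 24/65
I = -1·√(0.369231/4π) = -0.17141310

-0.171413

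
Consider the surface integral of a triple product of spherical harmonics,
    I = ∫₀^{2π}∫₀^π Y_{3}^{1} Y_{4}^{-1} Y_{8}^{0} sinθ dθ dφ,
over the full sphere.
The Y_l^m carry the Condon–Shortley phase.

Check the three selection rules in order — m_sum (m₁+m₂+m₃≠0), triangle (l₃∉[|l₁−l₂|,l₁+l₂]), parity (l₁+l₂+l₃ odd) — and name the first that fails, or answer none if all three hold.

triangle

m₁+m₂+m₃ = 1 − 1 + 0 = 0  ✓
triangle: |3−4|=1 ≤ l₃=8 ≤ 3+4=7  ✗
parity: l₁+l₂+l₃ = 15 is odd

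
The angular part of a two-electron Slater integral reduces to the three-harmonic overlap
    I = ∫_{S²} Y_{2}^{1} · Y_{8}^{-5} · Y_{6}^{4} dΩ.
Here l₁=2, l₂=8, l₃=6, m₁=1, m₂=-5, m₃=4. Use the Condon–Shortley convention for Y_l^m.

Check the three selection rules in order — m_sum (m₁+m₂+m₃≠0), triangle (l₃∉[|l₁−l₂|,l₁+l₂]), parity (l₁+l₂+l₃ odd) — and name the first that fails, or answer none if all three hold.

m₁+m₂+m₃ = 1 − 5 + 4 = 0  ✓
triangle: |2−8|=6 ≤ l₃=6 ≤ 2+8=10  ✓
parity: l₁+l₂+l₃ = 16 is even  ✓

none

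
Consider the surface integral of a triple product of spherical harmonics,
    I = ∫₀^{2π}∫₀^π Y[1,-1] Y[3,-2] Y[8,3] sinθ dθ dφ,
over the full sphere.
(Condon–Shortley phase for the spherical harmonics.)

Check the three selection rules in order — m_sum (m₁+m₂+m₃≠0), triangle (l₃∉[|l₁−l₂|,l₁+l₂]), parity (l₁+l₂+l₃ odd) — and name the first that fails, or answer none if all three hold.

azimuthal sum: -1 − 2 + 3 = 0  ✓
2 ≤ 8 ≤ 4 (triangle on l)  ✗
L = 1 + 3 + 8 = 12 (even)

triangle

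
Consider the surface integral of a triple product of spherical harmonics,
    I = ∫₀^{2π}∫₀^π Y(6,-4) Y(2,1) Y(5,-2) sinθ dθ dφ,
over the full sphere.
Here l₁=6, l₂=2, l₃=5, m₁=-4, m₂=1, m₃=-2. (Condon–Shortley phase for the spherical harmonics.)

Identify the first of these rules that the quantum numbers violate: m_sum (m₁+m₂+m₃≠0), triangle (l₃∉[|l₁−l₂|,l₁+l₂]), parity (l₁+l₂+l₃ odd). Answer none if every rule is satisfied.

Σmᵢ = -5  ✗
l₃∈[|l₁−l₂|,l₁+l₂]=[4,8], have l₃=5
Σlᵢ = 13 ⇒ odd

m_sum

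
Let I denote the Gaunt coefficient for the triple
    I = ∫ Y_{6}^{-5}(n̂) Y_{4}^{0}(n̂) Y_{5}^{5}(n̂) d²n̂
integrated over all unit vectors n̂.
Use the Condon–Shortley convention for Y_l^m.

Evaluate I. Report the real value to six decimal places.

L=15 odd ⇒ parity kills the (l;000) factor ⇒ I = 0

0.000000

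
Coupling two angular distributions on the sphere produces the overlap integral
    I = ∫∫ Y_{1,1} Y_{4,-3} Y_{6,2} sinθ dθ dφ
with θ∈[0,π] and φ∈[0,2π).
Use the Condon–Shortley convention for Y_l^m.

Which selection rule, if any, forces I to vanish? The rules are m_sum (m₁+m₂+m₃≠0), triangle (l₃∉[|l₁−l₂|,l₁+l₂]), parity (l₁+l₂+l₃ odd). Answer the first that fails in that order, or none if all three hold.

m₁+m₂+m₃ = 1 − 3 + 2 = 0  ✓
triangle: |1−4|=3 ≤ l₃=6 ≤ 1+4=5  ✗
parity: l₁+l₂+l₃ = 11 is odd

triangle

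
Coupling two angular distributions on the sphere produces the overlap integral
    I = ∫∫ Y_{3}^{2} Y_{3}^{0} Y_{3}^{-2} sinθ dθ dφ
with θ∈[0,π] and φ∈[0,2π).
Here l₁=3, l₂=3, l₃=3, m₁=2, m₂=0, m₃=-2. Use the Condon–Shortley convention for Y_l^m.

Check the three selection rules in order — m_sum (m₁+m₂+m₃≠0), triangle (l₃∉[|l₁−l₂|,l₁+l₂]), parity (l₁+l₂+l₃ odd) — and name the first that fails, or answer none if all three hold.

Σmᵢ = 0  ✓
l₃∈[|l₁−l₂|,l₁+l₂]=[0,6], have l₃=3  ✓
Σlᵢ = 9 ⇒ odd  ✗

parity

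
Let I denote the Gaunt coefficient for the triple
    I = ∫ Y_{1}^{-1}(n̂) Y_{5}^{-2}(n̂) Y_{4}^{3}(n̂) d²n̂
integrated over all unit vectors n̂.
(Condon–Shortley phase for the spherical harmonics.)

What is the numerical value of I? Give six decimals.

Checks pass: Σm=0; 10 even; l₃=4∈[4,6].
(2·1+1)(2·5+1)(2·4+1) = 297
Δ: 2! 0! 8! / 11! → 1/495
sum: t=1:−1/576 = -1/576
3j²(1 5 4; 0 0 0) = Δ·Π!·Σ² = 5/99  (sign -1)
sum: t=2:+1/10080 = 1/10080
3j²(1 5 4; -1 -2 3) = Δ·Π!·Σ² = 1/165  (sign -1)
combine: 4πI² = 297·5/99·1/165 = 1/11
take √, sign +1: I = 0.08505478

0.085055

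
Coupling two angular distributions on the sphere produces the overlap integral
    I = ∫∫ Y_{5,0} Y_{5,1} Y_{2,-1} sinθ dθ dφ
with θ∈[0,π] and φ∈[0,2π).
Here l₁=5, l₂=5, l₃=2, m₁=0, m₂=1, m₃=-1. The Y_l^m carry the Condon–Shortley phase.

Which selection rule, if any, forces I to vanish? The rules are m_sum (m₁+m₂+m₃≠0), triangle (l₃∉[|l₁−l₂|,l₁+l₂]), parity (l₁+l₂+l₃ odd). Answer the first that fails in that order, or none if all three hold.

m₁+m₂+m₃ = 0 + 1 − 1 = 0  ✓
triangle: |5−5|=0 ≤ l₃=2 ≤ 5+5=10  ✓
parity: l₁+l₂+l₃ = 12 is even  ✓

none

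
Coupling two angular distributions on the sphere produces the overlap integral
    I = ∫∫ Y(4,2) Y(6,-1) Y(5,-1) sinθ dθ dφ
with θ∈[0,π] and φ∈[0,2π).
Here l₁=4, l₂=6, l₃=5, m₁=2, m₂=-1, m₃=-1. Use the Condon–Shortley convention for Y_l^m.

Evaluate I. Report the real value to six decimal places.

Σlᵢ=15 odd — θ-integrand is odd under cosθ→−cosθ; I=0

0.000000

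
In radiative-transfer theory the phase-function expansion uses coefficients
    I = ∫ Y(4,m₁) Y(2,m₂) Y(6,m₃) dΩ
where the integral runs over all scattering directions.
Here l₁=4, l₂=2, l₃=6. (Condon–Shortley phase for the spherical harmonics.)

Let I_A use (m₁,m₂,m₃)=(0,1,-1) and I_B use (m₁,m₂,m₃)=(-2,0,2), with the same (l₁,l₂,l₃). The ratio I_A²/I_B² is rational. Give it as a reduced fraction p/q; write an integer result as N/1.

25/24

Shared (l₁,l₂,l₃)=(4,2,6): N and (l;000)² cancel in I_A²/I_B².
A: Δ = 0!·8!·4!/13! = 1/6435; Racah Σ t=0..0: t=0:+1/3456 = 1/3456; ⇒ 3j(4 2 6; 0 1 -1)² = 35/1287, sgn -1
B: Δ = 0!·8!·4!/13! = 1/6435; Racah Σ t=0..0: t=0:+1/5760 = 1/5760; ⇒ 3j(4 2 6; -2 0 2)² = 56/2145, sgn +1
I_A²/I_B² = (35/1287)/(56/2145) = 25/24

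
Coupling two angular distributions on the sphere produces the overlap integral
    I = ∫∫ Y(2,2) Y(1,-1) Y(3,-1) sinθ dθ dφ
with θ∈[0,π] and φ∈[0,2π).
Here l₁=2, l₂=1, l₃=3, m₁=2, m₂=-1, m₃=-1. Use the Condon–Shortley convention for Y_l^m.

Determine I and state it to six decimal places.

-0.082589

Rules hold: Σm=0, L=6 even, 1≤3≤3.
N = 5·3·7 = 105
Δ = 0!·4!·2!/7! = 1/105
Racah Σ t=0..0: t=0:+1/4 = 1/4
⇒ 3j(2 1 3; 0 0 0)² = 3/35, sgn -1
Racah Σ t=0..0: t=0:+1/48 = 1/48
⇒ 3j(2 1 3; 2 -1 -1)² = 1/105, sgn +1
4πI² = N·(3j₀)²·(3jₘ)² = 3/35
I = -1·√(0.0857143/4π) = -0.08258890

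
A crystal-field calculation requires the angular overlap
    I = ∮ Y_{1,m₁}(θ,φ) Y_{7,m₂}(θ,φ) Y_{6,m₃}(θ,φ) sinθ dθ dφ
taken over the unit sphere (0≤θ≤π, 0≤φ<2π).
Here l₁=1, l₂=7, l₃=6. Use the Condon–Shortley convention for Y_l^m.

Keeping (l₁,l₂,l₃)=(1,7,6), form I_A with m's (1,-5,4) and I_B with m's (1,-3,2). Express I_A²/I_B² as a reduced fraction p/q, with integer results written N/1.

l's match ⇒ only the (l;m) 3-j factors differ between A and B.
A: triangle coeff Δ(1,7,6) = 1/1365; Σ_t [0,0]: t=0:+1/14515200 = 1/14515200; (3j)²=22/455 [(1 7 6; 1 -5 4)], sign=+1
B: triangle coeff Δ(1,7,6) = 1/1365; Σ_t [0,0]: t=0:+1/1935360 = 1/1935360; (3j)²=3/91 [(1 7 6; 1 -3 2)], sign=+1
I_A²/I_B² = (22/455)/(3/91) = 22/15

22/15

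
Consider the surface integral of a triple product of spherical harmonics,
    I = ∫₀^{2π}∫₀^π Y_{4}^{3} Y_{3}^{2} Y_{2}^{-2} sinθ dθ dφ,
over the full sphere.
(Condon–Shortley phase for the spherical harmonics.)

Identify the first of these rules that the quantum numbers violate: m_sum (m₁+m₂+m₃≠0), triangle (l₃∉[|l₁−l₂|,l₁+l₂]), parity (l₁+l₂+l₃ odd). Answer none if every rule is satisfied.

m₁+m₂+m₃ = 3 + 2 − 2 = 3  ✗
triangle: |4−3|=1 ≤ l₃=2 ≤ 4+3=7
parity: l₁+l₂+l₃ = 9 is odd

m_sum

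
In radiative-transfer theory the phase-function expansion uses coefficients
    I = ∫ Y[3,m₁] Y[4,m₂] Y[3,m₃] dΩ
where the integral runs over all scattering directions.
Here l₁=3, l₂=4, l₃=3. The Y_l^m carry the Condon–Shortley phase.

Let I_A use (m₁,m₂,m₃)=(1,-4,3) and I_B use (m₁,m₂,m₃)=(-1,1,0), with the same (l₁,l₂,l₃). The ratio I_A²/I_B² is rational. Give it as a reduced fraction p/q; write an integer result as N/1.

14/5

Same 3,4,3: normalisation and zero-m 3j drop out of the ratio.
A: Δ: 4! 2! 4! / 11! → 1/34650; sum: t=0:+1/1152 = 1/1152; 3j²(3 4 3; 1 -4 3) = Δ·Π!·Σ² = 1/33  (sign +1)
B: Δ: 4! 2! 4! / 11! → 1/34650; sum: t=2:+1/48 t=3:−1/24 t=4:+1/288 = -5/288; 3j²(3 4 3; -1 1 0) = Δ·Π!·Σ² = 5/462  (sign +1)
I_A²/I_B² = (1/33)/(5/462) = 14/5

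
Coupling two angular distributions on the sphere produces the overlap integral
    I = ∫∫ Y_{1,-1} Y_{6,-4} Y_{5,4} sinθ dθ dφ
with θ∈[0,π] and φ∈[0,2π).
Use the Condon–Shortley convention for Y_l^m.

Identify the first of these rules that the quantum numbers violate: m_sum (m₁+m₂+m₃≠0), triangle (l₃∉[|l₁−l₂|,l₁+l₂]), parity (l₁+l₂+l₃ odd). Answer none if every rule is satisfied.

m_sum

m₁+m₂+m₃ = -1 − 4 + 4 = -1  ✗
triangle: |1−6|=5 ≤ l₃=5 ≤ 1+6=7
parity: l₁+l₂+l₃ = 12 is even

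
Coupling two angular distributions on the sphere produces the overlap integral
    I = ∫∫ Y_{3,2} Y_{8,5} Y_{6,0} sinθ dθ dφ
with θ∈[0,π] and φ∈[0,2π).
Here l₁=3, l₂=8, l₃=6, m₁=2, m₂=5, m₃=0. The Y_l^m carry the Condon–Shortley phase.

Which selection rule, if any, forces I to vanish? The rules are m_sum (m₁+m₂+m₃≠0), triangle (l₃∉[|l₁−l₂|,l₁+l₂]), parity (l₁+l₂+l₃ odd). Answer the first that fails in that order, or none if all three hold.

Σmᵢ = 7  ✗
l₃∈[|l₁−l₂|,l₁+l₂]=[5,11], have l₃=6
Σlᵢ = 17 ⇒ odd

m_sum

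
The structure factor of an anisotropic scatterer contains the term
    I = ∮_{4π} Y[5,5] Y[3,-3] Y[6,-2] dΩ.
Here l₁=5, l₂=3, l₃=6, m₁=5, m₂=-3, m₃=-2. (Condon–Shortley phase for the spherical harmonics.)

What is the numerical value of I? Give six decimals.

m-sum 0 ✓  L=14 even ✓  2≤6≤8 ✓
Π(2lᵢ+1) = 11×7×13 = 1001
triangle coeff Δ(5,3,6) = 1/675675
Σ_t [0,2]: t=0:+1/8640 t=1:−1/2304 t=2:+1/8640 = -7/34560
(3j)²=7/429 [(5 3 6; 0 0 0)], sign=-1
Σ_t [0,0]: t=0:+1/1935360 = 1/1935360
(3j)²=1/1001 [(5 3 6; 5 -3 -2)], sign=+1
⇒ 4πI² = 7/429
I = (-1)√(7/429/(4π)) = -0.03603425

-0.036034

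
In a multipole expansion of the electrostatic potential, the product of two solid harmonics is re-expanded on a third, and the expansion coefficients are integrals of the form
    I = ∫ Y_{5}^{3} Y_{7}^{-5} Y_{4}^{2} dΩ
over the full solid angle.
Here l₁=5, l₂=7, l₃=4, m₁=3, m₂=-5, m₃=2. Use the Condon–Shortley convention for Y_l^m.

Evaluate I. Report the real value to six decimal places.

-0.151274

m-sum 0 ✓  L=16 even ✓  2≤4≤12 ✓
Π(2lᵢ+1) = 11×15×9 = 1485
triangle coeff Δ(5,7,4) = 1/6126120
Σ_t [3,5]: t=3:−1/69120 t=4:+1/20736 t=5:−1/69120 = 1/51840
(3j)²=280/21879 [(5 7 4; 0 0 0)], sign=+1
Σ_t [0,2]: t=0:+1/3870720 t=1:−1/604800 t=2:+1/2073600 = -53/58060800
(3j)²=2809/185640 [(5 7 4; 3 -5 2)], sign=-1
⇒ 4πI² = 14045/48841
I = (-1)√(14045/48841/(4π)) = -0.15127378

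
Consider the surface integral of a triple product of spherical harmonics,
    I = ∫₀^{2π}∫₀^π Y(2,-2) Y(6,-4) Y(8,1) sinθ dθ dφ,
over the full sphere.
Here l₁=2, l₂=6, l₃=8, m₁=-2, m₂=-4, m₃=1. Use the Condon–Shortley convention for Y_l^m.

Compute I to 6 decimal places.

-2 − 4 + 1 = -5 ≠ 0: azimuthal integral kills it; I = 0

0.000000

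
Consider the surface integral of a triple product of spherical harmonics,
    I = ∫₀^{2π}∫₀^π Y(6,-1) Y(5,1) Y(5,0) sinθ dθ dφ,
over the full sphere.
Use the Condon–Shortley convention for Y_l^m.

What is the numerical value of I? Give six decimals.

-0.072607

Rules hold: Σm=0, L=16 even, 1≤5≤11.
N = 13·11·11 = 1573
Δ = 6!·6!·4!/17! = 1/28588560
Racah Σ t=1..5: t=1:−1/345600 t=2:+1/13824 t=3:−1/5184 t=4:+1/13824 t=5:−1/345600 = -7/129600
⇒ 3j(6 5 5; 0 0 0)² = 80/7293, sgn +1
Racah Σ t=2..6: t=2:+1/138240 t=3:−1/10368 t=4:+1/6912 t=5:−1/34560 t=6:+1/2073600 = 7/259200
⇒ 3j(6 5 5; -1 1 0)² = 28/7293, sgn -1
4πI² = N·(3j₀)²·(3jₘ)² = 2240/33813
I = -1·√(0.0662467/4π) = -0.07260679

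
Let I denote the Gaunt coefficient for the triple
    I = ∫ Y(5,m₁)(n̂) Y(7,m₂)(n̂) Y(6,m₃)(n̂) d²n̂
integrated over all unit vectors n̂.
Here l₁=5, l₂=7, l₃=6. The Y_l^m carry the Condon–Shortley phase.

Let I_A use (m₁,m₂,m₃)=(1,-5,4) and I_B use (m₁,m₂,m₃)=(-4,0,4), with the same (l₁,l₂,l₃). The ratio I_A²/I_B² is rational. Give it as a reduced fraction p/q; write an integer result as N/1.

15059/28322

Same 5,7,6: normalisation and zero-m 3j drop out of the ratio.
A: Δ: 6! 4! 8! / 19! → 1/174594420; sum: t=0:+1/24883200 t=1:−1/3628800 t=2:+1/7741440 = -37/348364800; 3j²(5 7 6; 1 -5 4) = Δ·Π!·Σ² = 1369/176358  (sign -1)
B: Δ: 6! 4! 8! / 19! → 1/174594420; sum: t=5:−1/4147200 t=6:+1/21772800 = -17/87091200; 3j²(5 7 6; -4 0 4) = Δ·Π!·Σ² = 119/8151  (sign -1)
I_A²/I_B² = (1369/176358)/(119/8151) = 15059/28322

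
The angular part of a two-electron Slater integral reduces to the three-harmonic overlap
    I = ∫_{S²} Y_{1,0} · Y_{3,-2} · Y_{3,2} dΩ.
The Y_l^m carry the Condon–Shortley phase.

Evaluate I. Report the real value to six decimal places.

L=7 odd ⇒ parity kills the (l;000) factor ⇒ I = 0

0.000000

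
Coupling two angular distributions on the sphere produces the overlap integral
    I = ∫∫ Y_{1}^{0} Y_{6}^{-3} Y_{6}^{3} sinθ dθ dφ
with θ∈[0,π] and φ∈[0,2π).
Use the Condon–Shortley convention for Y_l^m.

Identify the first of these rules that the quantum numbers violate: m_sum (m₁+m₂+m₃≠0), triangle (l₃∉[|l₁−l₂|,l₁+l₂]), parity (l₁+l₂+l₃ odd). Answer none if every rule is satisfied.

parity

azimuthal sum: 0 − 3 + 3 = 0  ✓
5 ≤ 6 ≤ 7 (triangle on l)  ✓
L = 1 + 6 + 6 = 13 (odd)  ✗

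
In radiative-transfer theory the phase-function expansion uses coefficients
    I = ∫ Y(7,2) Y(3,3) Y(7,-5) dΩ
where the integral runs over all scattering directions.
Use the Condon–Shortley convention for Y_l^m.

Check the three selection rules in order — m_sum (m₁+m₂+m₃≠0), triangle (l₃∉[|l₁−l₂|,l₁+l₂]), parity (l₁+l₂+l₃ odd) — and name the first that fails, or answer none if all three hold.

Σmᵢ = 0  ✓
l₃∈[|l₁−l₂|,l₁+l₂]=[4,10], have l₃=7  ✓
Σlᵢ = 17 ⇒ odd  ✗

parity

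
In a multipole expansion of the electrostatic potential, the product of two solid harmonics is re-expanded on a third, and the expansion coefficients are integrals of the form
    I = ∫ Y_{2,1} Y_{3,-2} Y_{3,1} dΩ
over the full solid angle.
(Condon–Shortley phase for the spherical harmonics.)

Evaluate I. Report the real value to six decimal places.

0.162868

Checks pass: Σm=0; 8 even; l₃=3∈[1,5].
(2·2+1)(2·3+1)(2·3+1) = 245
Δ: 2! 2! 4! / 9! → 1/3780
sum: t=0:+1/24 t=1:−1/4 t=2:+1/24 = -1/6
3j²(2 3 3; 0 0 0) = Δ·Π!·Σ² = 4/105  (sign +1)
sum: t=0:+1/12 t=1:−1/48 = 1/16
3j²(2 3 3; 1 -2 1) = Δ·Π!·Σ² = 1/28  (sign +1)
combine: 4πI² = 245·4/105·1/28 = 1/3
take √, sign +1: I = 0.16286750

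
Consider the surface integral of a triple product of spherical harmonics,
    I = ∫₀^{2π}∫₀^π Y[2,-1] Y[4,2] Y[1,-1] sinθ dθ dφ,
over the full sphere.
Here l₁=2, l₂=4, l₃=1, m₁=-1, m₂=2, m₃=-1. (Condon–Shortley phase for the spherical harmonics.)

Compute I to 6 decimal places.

triangle: need 2≤l₃≤6, have 1; I=0

0.000000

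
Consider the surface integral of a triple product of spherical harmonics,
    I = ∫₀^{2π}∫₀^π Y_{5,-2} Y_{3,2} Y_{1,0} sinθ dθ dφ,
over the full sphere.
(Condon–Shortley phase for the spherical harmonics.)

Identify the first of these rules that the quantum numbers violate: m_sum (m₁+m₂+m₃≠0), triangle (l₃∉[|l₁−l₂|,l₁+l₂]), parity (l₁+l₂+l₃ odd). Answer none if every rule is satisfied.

triangle

azimuthal sum: -2 + 2 + 0 = 0  ✓
2 ≤ 1 ≤ 8 (triangle on l)  ✗
L = 5 + 3 + 1 = 9 (odd)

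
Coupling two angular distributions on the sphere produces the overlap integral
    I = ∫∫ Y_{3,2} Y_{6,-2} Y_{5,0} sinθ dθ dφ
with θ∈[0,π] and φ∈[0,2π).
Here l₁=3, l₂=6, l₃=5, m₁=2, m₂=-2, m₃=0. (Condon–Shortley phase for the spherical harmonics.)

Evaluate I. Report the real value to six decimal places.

Checks pass: Σm=0; 14 even; l₃=5∈[3,9].
(2·3+1)(2·6+1)(2·5+1) = 1001
Δ: 4! 2! 8! / 15! → 1/675675
sum: t=1:−1/8640 t=2:+1/2304 t=3:−1/8640 = 7/34560
3j²(3 6 5; 0 0 0) = Δ·Π!·Σ² = 7/429  (sign -1)
sum: t=0:+1/13824 t=1:−1/8640 = -1/23040
3j²(3 6 5; 2 -2 0) = Δ·Π!·Σ² = 2/429  (sign +1)
combine: 4πI² = 1001·7/429·2/429 = 98/1287
take √, sign -1: I = -0.07784287

-0.077843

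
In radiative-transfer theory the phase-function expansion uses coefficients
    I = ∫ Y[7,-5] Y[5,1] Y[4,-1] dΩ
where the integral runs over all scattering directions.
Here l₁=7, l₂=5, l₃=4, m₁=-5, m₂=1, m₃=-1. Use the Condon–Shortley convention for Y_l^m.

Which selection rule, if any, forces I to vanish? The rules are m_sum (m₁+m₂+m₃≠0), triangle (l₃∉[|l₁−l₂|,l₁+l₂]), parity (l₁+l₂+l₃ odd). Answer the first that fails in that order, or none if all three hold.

azimuthal sum: -5 + 1 − 1 = -5  ✗
2 ≤ 4 ≤ 12 (triangle on l)
L = 7 + 5 + 4 = 16 (even)

m_sum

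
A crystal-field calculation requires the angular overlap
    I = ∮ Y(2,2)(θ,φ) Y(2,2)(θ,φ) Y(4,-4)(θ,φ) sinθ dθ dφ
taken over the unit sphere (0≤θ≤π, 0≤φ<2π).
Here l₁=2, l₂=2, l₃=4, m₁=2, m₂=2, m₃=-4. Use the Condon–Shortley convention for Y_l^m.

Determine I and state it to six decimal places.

0.337168

Rules hold: Σm=0, L=8 even, 0≤4≤4.
N = 5·5·9 = 225
Δ = 0!·4!·4!/9! = 1/630
Racah Σ t=0..0: t=0:+1/16 = 1/16
⇒ 3j(2 2 4; 0 0 0)² = 2/35, sgn +1
Racah Σ t=0..0: t=0:+1/576 = 1/576
⇒ 3j(2 2 4; 2 2 -4)² = 1/9, sgn +1
4πI² = N·(3j₀)²·(3jₘ)² = 10/7
I = +1·√(1.42857/4π) = 0.33716777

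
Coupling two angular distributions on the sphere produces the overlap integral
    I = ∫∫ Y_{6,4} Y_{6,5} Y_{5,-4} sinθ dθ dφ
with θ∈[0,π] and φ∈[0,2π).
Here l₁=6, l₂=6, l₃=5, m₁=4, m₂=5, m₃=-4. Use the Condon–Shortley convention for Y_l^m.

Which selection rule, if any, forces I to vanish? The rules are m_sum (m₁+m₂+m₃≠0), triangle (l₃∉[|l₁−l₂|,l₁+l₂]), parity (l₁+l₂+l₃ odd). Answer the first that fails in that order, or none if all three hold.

m_sum

m₁+m₂+m₃ = 4 + 5 − 4 = 5  ✗
triangle: |6−6|=0 ≤ l₃=5 ≤ 6+6=12
parity: l₁+l₂+l₃ = 17 is odd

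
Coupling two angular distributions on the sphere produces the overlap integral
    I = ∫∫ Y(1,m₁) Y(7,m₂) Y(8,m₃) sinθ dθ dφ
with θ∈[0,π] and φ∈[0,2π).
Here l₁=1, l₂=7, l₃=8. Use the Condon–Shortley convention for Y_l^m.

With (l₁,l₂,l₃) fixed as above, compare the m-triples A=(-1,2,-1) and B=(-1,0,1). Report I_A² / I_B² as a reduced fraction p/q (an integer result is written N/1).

7/12

Shared (l₁,l₂,l₃)=(1,7,8): N and (l;000)² cancel in I_A²/I_B².
A: Δ = 0!·2!·14!/17! = 1/2040; Racah Σ t=0..0: t=0:+1/87091200 = 1/87091200; ⇒ 3j(1 7 8; -1 2 -1)² = 7/680, sgn -1
B: Δ = 0!·2!·14!/17! = 1/2040; Racah Σ t=0..0: t=0:+1/50803200 = 1/50803200; ⇒ 3j(1 7 8; -1 0 1)² = 3/170, sgn -1
I_A²/I_B² = (7/680)/(3/170) = 7/12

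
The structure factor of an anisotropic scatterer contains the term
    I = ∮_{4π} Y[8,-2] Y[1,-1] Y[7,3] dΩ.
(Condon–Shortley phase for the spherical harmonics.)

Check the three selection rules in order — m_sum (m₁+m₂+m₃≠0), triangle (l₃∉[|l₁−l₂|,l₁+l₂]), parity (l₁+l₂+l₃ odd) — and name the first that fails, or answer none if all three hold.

none

m₁+m₂+m₃ = -2 − 1 + 3 = 0  ✓
triangle: |8−1|=7 ≤ l₃=7 ≤ 8+1=9  ✓
parity: l₁+l₂+l₃ = 16 is even  ✓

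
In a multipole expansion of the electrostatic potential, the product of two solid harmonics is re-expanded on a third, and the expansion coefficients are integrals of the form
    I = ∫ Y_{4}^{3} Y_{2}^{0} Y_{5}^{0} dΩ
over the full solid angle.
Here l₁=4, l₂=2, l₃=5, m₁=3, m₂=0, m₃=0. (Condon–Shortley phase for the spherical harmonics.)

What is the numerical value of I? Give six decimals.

3 + 0 + 0 = 3 ≠ 0: azimuthal integral kills it; I = 0

0.000000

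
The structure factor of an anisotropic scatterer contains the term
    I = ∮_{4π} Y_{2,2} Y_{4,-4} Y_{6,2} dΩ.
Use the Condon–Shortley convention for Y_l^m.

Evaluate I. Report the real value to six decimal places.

0.015904

Rules hold: Σm=0, L=12 even, 2≤6≤6.
N = 5·9·13 = 585
Δ = 0!·4!·8!/13! = 1/6435
Racah Σ t=0..0: t=0:+1/2304 = 1/2304
⇒ 3j(2 4 6; 0 0 0)² = 5/143, sgn +1
Racah Σ t=0..0: t=0:+1/967680 = 1/967680
⇒ 3j(2 4 6; 2 -4 2)² = 1/6435, sgn +1
4πI² = N·(3j₀)²·(3jₘ)² = 5/1573
I = +1·√(0.00317864/4π) = 0.01590434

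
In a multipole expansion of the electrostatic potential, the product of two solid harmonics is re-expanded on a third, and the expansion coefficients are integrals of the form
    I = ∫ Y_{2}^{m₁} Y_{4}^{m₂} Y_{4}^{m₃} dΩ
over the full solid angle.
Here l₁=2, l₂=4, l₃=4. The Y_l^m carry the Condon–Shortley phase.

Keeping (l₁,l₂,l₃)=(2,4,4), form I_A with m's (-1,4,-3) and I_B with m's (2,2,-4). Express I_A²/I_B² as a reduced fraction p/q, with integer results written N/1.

Shared (l₁,l₂,l₃)=(2,4,4): N and (l;000)² cancel in I_A²/I_B².
A: Δ = 2!·2!·6!/11! = 1/13860; Racah Σ t=2..2: t=2:+1/1440 = 1/1440; ⇒ 3j(2 4 4; -1 4 -3)² = 7/165, sgn -1
B: Δ = 2!·2!·6!/11! = 1/13860; Racah Σ t=0..0: t=0:+1/2880 = 1/2880; ⇒ 3j(2 4 4; 2 2 -4)² = 2/165, sgn +1
I_A²/I_B² = (7/165)/(2/165) = 7/2

7/2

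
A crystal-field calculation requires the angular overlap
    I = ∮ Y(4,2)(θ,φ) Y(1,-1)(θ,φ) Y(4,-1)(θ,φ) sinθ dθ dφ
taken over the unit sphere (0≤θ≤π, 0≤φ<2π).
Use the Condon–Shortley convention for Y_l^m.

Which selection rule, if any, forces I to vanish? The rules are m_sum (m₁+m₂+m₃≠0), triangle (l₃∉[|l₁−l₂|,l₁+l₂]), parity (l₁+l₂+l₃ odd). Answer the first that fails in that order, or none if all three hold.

parity

azimuthal sum: 2 − 1 − 1 = 0  ✓
3 ≤ 4 ≤ 5 (triangle on l)  ✓
L = 4 + 1 + 4 = 9 (odd)  ✗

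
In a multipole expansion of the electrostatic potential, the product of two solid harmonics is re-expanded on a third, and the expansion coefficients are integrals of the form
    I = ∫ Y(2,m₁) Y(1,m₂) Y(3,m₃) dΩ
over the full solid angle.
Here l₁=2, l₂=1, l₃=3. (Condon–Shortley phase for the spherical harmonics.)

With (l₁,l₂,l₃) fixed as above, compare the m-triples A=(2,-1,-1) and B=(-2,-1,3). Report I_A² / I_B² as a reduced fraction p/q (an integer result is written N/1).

1/15

Same 2,1,3: normalisation and zero-m 3j drop out of the ratio.
A: Δ: 0! 4! 2! / 7! → 1/105; sum: t=0:+1/48 = 1/48; 3j²(2 1 3; 2 -1 -1) = Δ·Π!·Σ² = 1/105  (sign +1)
B: Δ: 0! 4! 2! / 7! → 1/105; sum: t=0:+1/48 = 1/48; 3j²(2 1 3; -2 -1 3) = Δ·Π!·Σ² = 1/7  (sign +1)
I_A²/I_B² = (1/105)/(1/7) = 1/15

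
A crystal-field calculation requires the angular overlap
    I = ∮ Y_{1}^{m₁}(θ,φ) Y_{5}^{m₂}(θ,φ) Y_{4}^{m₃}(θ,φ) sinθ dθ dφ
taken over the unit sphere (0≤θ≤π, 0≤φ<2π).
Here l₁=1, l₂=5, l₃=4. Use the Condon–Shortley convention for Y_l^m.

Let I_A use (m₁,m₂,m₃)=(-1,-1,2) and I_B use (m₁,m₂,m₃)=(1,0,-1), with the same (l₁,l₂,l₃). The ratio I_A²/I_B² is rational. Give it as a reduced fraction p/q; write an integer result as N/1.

l's match ⇒ only the (l;m) 3-j factors differ between A and B.
A: triangle coeff Δ(1,5,4) = 1/495; Σ_t [2,2]: t=2:+1/2880 = 1/2880; (3j)²=2/165 [(1 5 4; -1 -1 2)], sign=+1
B: triangle coeff Δ(1,5,4) = 1/495; Σ_t [0,0]: t=0:+1/1440 = 1/1440; (3j)²=2/99 [(1 5 4; 1 0 -1)], sign=-1
I_A²/I_B² = (2/165)/(2/99) = 3/5

3/5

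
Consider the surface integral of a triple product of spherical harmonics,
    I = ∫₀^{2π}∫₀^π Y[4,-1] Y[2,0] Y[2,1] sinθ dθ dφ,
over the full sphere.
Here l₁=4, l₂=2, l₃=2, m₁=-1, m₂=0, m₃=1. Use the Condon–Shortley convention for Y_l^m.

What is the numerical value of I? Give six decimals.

-0.220728

Checks pass: Σm=0; 8 even; l₃=2∈[2,6].
(2·4+1)(2·2+1)(2·2+1) = 225
Δ: 4! 4! 0! / 9! → 1/630
sum: t=2:+1/16 = 1/16
3j²(4 2 2; 0 0 0) = Δ·Π!·Σ² = 2/35  (sign +1)
sum: t=2:+1/24 = 1/24
3j²(4 2 2; -1 0 1) = Δ·Π!·Σ² = 1/21  (sign -1)
combine: 4πI² = 225·2/35·1/21 = 30/49
take √, sign -1: I = -0.22072812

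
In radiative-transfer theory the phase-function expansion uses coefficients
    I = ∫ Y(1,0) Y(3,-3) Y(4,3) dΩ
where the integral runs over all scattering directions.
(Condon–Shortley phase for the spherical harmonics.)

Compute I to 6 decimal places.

-0.162868

Rules hold: Σm=0, L=8 even, 2≤4≤4.
N = 3·7·9 = 189
Δ = 0!·2!·6!/9! = 1/252
Racah Σ t=0..0: t=0:+1/36 = 1/36
⇒ 3j(1 3 4; 0 0 0)² = 4/63, sgn +1
Racah Σ t=0..0: t=0:+1/720 = 1/720
⇒ 3j(1 3 4; 0 -3 3)² = 1/36, sgn -1
4πI² = N·(3j₀)²·(3jₘ)² = 1/3
I = -1·√(0.333333/4π) = -0.16286750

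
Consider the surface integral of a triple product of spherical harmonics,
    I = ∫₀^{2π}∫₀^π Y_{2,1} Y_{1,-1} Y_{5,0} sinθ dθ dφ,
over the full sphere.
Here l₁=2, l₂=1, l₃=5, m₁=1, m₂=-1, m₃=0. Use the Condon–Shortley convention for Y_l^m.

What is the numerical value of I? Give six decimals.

l₃=5 ∉ [1,3] — triangle fails ⇒ I = 0

0.000000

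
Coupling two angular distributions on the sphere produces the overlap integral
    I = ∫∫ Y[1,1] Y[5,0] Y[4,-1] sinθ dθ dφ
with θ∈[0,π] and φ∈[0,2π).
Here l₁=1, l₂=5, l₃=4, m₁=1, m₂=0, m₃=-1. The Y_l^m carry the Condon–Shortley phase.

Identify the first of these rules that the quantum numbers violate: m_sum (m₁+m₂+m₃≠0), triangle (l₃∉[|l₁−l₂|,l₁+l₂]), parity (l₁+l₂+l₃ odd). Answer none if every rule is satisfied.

none

Σmᵢ = 0  ✓
l₃∈[|l₁−l₂|,l₁+l₂]=[4,6], have l₃=4  ✓
Σlᵢ = 10 ⇒ even  ✓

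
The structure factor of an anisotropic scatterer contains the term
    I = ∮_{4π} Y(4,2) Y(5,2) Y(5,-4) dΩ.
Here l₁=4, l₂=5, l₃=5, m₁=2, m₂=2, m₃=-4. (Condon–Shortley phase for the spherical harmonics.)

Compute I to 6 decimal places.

0.118854

Rules hold: Σm=0, L=14 even, 1≤5≤9.
N = 9·11·11 = 1089
Δ = 4!·4!·6!/15! = 1/3153150
Racah Σ t=0..4: t=0:+1/69120 t=1:−1/1728 t=2:+1/576 t=3:−1/1728 t=4:+1/69120 = 7/11520
⇒ 3j(4 5 5; 0 0 0)² = 2/143, sgn -1
Racah Σ t=1..2: t=1:−1/25920 t=2:+1/11520 = 1/20736
⇒ 3j(4 5 5; 2 2 -4)² = 5/429, sgn -1
4πI² = N·(3j₀)²·(3jₘ)² = 30/169
I = +1·√(0.177515/4π) = 0.11885360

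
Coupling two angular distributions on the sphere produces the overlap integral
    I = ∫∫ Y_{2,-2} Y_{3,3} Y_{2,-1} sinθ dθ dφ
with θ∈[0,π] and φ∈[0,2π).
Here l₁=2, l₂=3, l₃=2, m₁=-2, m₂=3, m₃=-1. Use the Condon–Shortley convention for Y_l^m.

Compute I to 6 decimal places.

L=7 odd ⇒ parity kills the (l;000) factor ⇒ I = 0

0.000000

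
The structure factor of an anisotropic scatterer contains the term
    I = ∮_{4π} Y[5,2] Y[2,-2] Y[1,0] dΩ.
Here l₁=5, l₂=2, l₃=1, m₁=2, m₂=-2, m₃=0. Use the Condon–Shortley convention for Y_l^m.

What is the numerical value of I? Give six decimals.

l₃=1 ∉ [3,7] — triangle fails ⇒ I = 0

0.000000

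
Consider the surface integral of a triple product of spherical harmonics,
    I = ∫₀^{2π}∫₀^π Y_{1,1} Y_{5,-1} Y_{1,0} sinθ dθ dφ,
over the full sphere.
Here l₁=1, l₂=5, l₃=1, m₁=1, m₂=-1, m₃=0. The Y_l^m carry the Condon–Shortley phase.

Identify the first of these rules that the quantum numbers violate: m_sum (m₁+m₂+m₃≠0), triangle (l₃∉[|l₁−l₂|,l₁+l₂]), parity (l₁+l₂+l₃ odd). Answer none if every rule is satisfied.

triangle

m₁+m₂+m₃ = 1 − 1 + 0 = 0  ✓
triangle: |1−5|=4 ≤ l₃=1 ≤ 1+5=6  ✗
parity: l₁+l₂+l₃ = 7 is odd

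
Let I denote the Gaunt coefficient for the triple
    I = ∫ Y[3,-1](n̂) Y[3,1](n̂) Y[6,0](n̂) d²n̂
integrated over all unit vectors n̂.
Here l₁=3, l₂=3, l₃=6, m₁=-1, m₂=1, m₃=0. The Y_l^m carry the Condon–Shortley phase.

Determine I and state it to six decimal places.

0.177816

Checks pass: Σm=0; 12 even; l₃=6∈[0,6].
(2·3+1)(2·3+1)(2·6+1) = 637
Δ: 0! 6! 6! / 13! → 1/12012
sum: t=0:+1/1296 = 1/1296
3j²(3 3 6; 0 0 0) = Δ·Π!·Σ² = 100/3003  (sign +1)
sum: t=0:+1/2304 = 1/2304
3j²(3 3 6; -1 1 0) = Δ·Π!·Σ² = 75/4004  (sign +1)
combine: 4πI² = 637·100/3003·75/4004 = 625/1573
take √, sign +1: I = 0.17781595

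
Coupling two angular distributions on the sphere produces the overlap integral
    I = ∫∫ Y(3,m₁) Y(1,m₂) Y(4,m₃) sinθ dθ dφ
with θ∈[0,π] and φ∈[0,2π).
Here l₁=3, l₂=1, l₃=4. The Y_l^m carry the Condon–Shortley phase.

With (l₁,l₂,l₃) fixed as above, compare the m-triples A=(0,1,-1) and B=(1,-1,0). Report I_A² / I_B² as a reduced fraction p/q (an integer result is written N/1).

Same 3,1,4: normalisation and zero-m 3j drop out of the ratio.
A: Δ: 0! 6! 2! / 9! → 1/252; sum: t=0:+1/72 = 1/72; 3j²(3 1 4; 0 1 -1) = Δ·Π!·Σ² = 5/126  (sign -1)
B: Δ: 0! 6! 2! / 9! → 1/252; sum: t=0:+1/96 = 1/96; 3j²(3 1 4; 1 -1 0) = Δ·Π!·Σ² = 1/42  (sign +1)
I_A²/I_B² = (5/126)/(1/42) = 5/3

5/3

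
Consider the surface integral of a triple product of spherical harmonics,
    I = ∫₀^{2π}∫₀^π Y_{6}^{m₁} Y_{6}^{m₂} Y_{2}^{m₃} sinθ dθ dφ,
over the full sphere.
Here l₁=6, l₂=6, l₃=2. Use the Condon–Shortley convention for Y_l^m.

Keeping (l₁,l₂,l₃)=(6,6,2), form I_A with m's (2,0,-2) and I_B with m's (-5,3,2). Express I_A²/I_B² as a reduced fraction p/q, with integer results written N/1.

Same 6,6,2: normalisation and zero-m 3j drop out of the ratio.
A: Δ: 10! 2! 2! / 15! → 1/90090; sum: t=4:+1/69120 = 1/69120; 3j²(6 6 2; 2 0 -2) = Δ·Π!·Σ² = 4/143  (sign +1)
B: Δ: 10! 2! 2! / 15! → 1/90090; sum: t=9:−1/1451520 = -1/1451520; 3j²(6 6 2; -5 3 2) = Δ·Π!·Σ² = 1/91  (sign -1)
I_A²/I_B² = (4/143)/(1/91) = 28/11

28/11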